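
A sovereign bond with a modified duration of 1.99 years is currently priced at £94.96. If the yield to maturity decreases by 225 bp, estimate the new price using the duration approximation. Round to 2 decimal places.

£99.21

Duration approximation: ΔP/P ≈ -D_mod · Δy = -1.99 × (-0.0225) = +0.044775.
New price ≈ 94.96 × (1 + 0.044775) = 99.211834.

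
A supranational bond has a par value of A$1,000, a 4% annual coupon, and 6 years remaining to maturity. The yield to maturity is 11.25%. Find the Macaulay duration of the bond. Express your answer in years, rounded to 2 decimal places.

Periodic yield y = 0.1125. Discount each cash flow and weight by its year:
  t   CF        PV=CF/(1+0.1125)^t    t·PV
  1        40.00        35.9551        35.9551
  2        40.00        32.3192        64.6383
  3        40.00        29.0509        87.1528
  4        40.00        26.1132       104.4528
  5        40.00        23.4725       117.3626
  6     1,040.00       548.5715     3,291.4289
  Σ                    695.4823     3,700.9904
Price P = Σ PV = 695.4823.
Macaulay duration = Σ(t·PV) / P = 3,700.9904 / 695.4823 = 5.32147 years.

5.32 years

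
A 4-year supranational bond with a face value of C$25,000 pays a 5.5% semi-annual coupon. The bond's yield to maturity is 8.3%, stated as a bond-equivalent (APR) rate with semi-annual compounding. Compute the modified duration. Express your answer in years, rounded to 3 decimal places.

Periodic yield y = 0.0415. First find Macaulay duration:
  t   CF        PV=CF/(1+0.0415)^t    t·PV
  1       687.50       660.1056       660.1056
  2       687.50       633.8028     1,267.6056
  3       687.50       608.5481     1,825.6442
  4       687.50       584.2996     2,337.1985
  5       687.50       561.0174     2,805.0870
  6       687.50       538.6629     3,231.9773
  7       687.50       517.1991     3,620.3939
  8    25,687.50    18,554.4312   148,435.4495
  Σ                 22,658.0667   164,183.4616
P = 22,658.0667; Macaulay duration = 164,183.4616 / 22,658.0667 = 7.24614 half-year periods = 3.62307 years.
Modified duration = D_Mac / (1 + y) = 3.62307 / 1.0415 = 3.47870 years.

3.479 years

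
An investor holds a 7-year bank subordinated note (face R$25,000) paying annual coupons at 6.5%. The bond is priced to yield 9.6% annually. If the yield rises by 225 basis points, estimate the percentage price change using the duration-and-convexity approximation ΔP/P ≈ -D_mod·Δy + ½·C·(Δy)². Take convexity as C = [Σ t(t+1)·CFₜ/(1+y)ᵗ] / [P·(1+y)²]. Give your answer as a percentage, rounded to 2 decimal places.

-10.86%

With y = 0.096:
  t   CF        PV=CF/(1+0.096)^t    t·PV        t(t+1)·PV
  1     1,625.00     1,482.6642     1,482.6642       2,965.3285
  2     1,625.00     1,352.7958     2,705.5917       8,116.7750
  3     1,625.00     1,234.3028     3,702.9083      14,811.6332
  4     1,625.00     1,126.1887     4,504.7546      22,523.7731
  5     1,625.00     1,027.5444     5,137.7220      30,826.3318
  6     1,625.00       937.5405     5,625.2430      39,376.7013
  7    26,625.00    14,015.7305    98,110.1133     784,880.9067
  Σ                 21,176.7669   121,268.9972     903,501.4496
P = 21,176.7669; D_Mac = 5.72651 yrs; D_mod = 5.22492 yrs; C = 35.51797.
Duration effect: -5.22492 × (+0.0225) = -0.117561
Convexity effect: 0.5 × 35.51797 × (0.0225)² = +0.0089905
ΔP/P ≈ -0.117561 + 0.0089905 = -0.108570 = -10.8570%.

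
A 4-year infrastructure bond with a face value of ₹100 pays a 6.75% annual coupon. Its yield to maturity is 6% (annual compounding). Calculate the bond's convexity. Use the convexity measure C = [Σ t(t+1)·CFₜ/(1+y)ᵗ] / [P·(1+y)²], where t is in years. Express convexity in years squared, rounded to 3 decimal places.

15.683

With y = 0.06:
  t   CF        PV=CF/(1+0.06)^t    t·PV        t(t+1)·PV
  1         6.75         6.3679         6.3679          12.7358
  2         6.75         6.0075        12.0150          36.0449
  3         6.75         5.6674        17.0023          68.0092
  4       106.75        84.5560       338.2240       1,691.1200
  Σ                    102.5988       373.6092       1,807.9098
P = 102.5988.
Convexity = Σ t(t+1)·PV / [P·(1+y)²] = 1,807.9098 / (102.5988 × 1.123600) = 15.68276.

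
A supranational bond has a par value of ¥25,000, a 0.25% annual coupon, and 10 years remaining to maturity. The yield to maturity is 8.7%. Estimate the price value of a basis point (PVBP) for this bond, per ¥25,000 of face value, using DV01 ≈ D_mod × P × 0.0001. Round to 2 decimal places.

Periodic yield y = 0.087.
  t   CF        PV=CF/(1+0.087)^t    t·PV
  1        62.50        57.4977        57.4977
  2        62.50        52.8958       105.7915
  3        62.50        48.6622       145.9865
  4        62.50        44.7674       179.0696
  5        62.50        41.1844       205.9218
  6        62.50        37.8881       227.3286
  7        62.50        34.8557       243.9896
  8        62.50        32.0659       256.5273
  9        62.50        29.4995       265.4952
  10   25,062.50    10,882.5068   108,825.0685
  Σ                 11,261.8234   110,512.6762
P = 11,261.8234; D_Mac = 9.81304 yrs; D_mod = 9.02763 yrs.
DV01 ≈ 9.02763 × 11,261.8234 × 0.0001 = 10.166760.

¥10.17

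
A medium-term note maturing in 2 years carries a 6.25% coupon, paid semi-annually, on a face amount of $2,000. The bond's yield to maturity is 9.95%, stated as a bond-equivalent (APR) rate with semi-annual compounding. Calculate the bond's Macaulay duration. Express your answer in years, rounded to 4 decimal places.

Periodic yield y = 0.04975. Discount each cash flow and weight by its period:
  t   CF        PV=CF/(1+0.04975)^t    t·PV
  1        62.50        59.5380        59.5380
  2        62.50        56.7163       113.4327
  3        62.50        54.0284       162.0853
  4     2,062.50     1,698.4408     6,793.7634
  Σ                  1,868.7236     7,128.8193
Price P = Σ PV = 1,868.7236.
Macaulay duration = Σ(t·PV) / P = 7,128.8193 / 1,868.7236 = 3.81481 half-year periods.
In years: 3.81481 / 2 = 1.90740 years.

1.9074 years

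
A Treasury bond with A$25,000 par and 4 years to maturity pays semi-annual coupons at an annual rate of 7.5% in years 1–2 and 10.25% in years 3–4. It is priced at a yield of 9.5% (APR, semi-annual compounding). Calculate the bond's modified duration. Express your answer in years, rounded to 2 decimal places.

3.34 years

Periodic yield y = 0.0475. First find Macaulay duration:
  t   CF        PV=CF/(1+0.0475)^t    t·PV
  1       937.50       894.9881       894.9881
  2       937.50       854.4039     1,708.8078
  3       937.50       815.6600     2,446.9801
  4       937.50       778.6731     3,114.6922
  5     1,281.25     1,015.9298     5,079.6492
  6     1,281.25       969.8614     5,819.1686
  7     1,281.25       925.8820     6,481.1742
  8    26,281.25    18,130.6663   145,045.3303
  Σ                 24,386.0646   170,590.7905
P = 24,386.0646; Macaulay duration = 170,590.7905 / 24,386.0646 = 6.99542 half-year periods = 3.49771 years.
Modified duration = D_Mac / (1 + y) = 3.49771 / 1.0475 = 3.33910 years.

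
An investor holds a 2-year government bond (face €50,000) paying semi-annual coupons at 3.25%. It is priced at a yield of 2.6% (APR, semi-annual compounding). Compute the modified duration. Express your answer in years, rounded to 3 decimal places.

1.928 years

Periodic yield y = 0.013. First find Macaulay duration:
  t   CF        PV=CF/(1+0.013)^t    t·PV
  1       812.50       802.0731       802.0731
  2       812.50       791.7799     1,583.5598
  3       812.50       781.6189     2,344.8566
  4    50,812.50    48,253.9402   193,015.7607
  Σ                 50,629.4120   197,746.2502
P = 50,629.4120; Macaulay duration = 197,746.2502 / 50,629.4120 = 3.90576 half-year periods = 1.95288 years.
Modified duration = D_Mac / (1 + y) = 1.95288 / 1.013 = 1.92782 years.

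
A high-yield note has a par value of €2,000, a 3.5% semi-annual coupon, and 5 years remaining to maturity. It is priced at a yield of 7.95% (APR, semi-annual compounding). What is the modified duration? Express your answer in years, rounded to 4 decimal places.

4.4067 years

Periodic yield y = 0.03975. First find Macaulay duration:
  t   CF        PV=CF/(1+0.03975)^t    t·PV
  1        35.00        33.6619        33.6619
  2        35.00        32.3750        64.7501
  3        35.00        31.1373        93.4120
  4        35.00        29.9469       119.7877
  5        35.00        28.8020       144.0102
  6        35.00        27.7009       166.2056
  7        35.00        26.6419       186.4934
  8        35.00        25.6234       204.9871
  9        35.00        24.6438       221.7942
  10    2,035.00     1,378.0822    13,780.8220
  Σ                  1,638.6155    15,015.9244
P = 1,638.6155; Macaulay duration = 15,015.9244 / 1,638.6155 = 9.16379 half-year periods = 4.58189 years.
Modified duration = D_Mac / (1 + y) = 4.58189 / 1.03975 = 4.40673 years.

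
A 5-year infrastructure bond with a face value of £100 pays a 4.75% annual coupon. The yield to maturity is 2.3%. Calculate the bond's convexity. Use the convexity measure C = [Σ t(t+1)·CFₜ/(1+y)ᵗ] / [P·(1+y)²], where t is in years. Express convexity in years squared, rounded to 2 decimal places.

25.56

With y = 0.023:
  t   CF        PV=CF/(1+0.023)^t    t·PV        t(t+1)·PV
  1         4.75         4.6432         4.6432           9.2864
  2         4.75         4.5388         9.0776          27.2329
  3         4.75         4.4368        13.3103          53.2412
  4         4.75         4.3370        17.3481          86.7403
  5       104.75        93.4923       467.4615       2,804.7691
  Σ                    111.4481       511.8407       2,981.2700
P = 111.4481.
Convexity = Σ t(t+1)·PV / [P·(1+y)²] = 2,981.2700 / (111.4481 × 1.046529) = 25.56097.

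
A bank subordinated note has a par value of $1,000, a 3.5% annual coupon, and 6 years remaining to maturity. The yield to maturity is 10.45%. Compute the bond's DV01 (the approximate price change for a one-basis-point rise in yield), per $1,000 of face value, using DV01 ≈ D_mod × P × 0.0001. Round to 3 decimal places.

$0.343

Periodic yield y = 0.1045.
  t   CF        PV=CF/(1+0.1045)^t    t·PV
  1        35.00        31.6885        31.6885
  2        35.00        28.6904        57.3808
  3        35.00        25.9759        77.9278
  4        35.00        23.5183        94.0730
  5        35.00        21.2931       106.4656
  6     1,035.00       570.0934     3,420.5605
  Σ                    701.2597     3,788.0963
P = 701.2597; D_Mac = 5.40185 yrs; D_mod = 4.89076 yrs.
DV01 ≈ 4.89076 × 701.2597 × 0.0001 = 0.342969.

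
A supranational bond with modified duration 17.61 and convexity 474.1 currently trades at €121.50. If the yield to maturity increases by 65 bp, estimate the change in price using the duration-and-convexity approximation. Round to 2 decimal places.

-€12.69

Duration effect: -D_mod·Δy = -17.61 × (+0.0065) = -0.114465
Convexity effect: ½·C·(Δy)² = 0.5 × 474.1 × (0.0065)² = +0.0100153625
ΔP/P ≈ -0.114465 + 0.0100153625 = -0.1044496375
ΔP ≈ 121.50 × (-0.1044496375) = -12.69063095625.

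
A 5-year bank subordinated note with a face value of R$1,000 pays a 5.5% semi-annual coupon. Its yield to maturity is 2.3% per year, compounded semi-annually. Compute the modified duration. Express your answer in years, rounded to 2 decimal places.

Periodic yield y = 0.0115. First find Macaulay duration:
  t   CF        PV=CF/(1+0.0115)^t    t·PV
  1        27.50        27.1873        27.1873
  2        27.50        26.8782        53.7565
  3        27.50        26.5727        79.7180
  4        27.50        26.2705       105.0822
  5        27.50        25.9719       129.8594
  6        27.50        25.6766       154.0595
  7        27.50        25.3847       177.6927
  8        27.50        25.0961       200.7685
  9        27.50        24.8107       223.2967
  10    1,027.50       916.4799     9,164.7993
  Σ                  1,150.3287    10,316.2201
P = 1,150.3287; Macaulay duration = 10,316.2201 / 1,150.3287 = 8.96806 half-year periods = 4.48403 years.
Modified duration = D_Mac / (1 + y) = 4.48403 / 1.0115 = 4.43305 years.

4.43 years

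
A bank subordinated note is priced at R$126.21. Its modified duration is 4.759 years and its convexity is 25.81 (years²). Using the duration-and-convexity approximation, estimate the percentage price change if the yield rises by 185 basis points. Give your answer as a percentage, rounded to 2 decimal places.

-8.36%

Duration effect: -D_mod·Δy = -4.759 × (+0.0185) = -0.0880415
Convexity effect: ½·C·(Δy)² = 0.5 × 25.81 × (0.0185)² = +0.00441673625
ΔP/P ≈ -0.0880415 + 0.00441673625 = -0.08362476375
= -8.362476375%.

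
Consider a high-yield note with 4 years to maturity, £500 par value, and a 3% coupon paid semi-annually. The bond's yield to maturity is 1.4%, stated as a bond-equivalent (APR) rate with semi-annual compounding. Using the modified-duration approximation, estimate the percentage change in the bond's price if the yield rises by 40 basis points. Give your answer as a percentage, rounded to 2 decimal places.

-1.51%

Periodic yield y = 0.007. Modified duration first:
  t   CF        PV=CF/(1+0.007)^t    t·PV
  1         7.50         7.4479         7.4479
  2         7.50         7.3961        14.7922
  3         7.50         7.3447        22.0340
  4         7.50         7.2936        29.1745
  5         7.50         7.2429        36.2146
  6         7.50         7.1926        43.1555
  7         7.50         7.1426        49.9980
  8       507.50       479.9547     3,839.6379
  Σ                    531.0151     4,042.4546
P = 531.0151; D_Mac = 7.61269 half-year periods = 3.80635 yrs; D_mod = 3.80635/(1+0.007) = 3.77989 yrs.
ΔP/P ≈ -D_mod · Δy = -3.77989 × (+0.004) = -0.015120 = -1.5120%.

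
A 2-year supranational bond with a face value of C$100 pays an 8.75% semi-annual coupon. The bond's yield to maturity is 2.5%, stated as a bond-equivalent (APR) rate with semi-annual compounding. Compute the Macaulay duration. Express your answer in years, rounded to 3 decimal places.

1.885 years

Periodic yield y = 0.0125. Discount each cash flow and weight by its period:
  t   CF        PV=CF/(1+0.0125)^t    t·PV
  1        4.375         4.3210         4.3210
  2        4.375         4.2676         8.5353
  3        4.375         4.2150        12.6449
  4      104.375        99.3153       397.2614
  Σ                    112.1189       422.7625
Price P = Σ PV = 112.1189.
Macaulay duration = Σ(t·PV) / P = 422.7625 / 112.1189 = 3.77066 half-year periods.
In years: 3.77066 / 2 = 1.88533 years.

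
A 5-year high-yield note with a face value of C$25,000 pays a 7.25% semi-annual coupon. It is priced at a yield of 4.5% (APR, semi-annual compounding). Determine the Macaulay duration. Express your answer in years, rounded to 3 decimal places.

Periodic yield y = 0.0225. Discount each cash flow and weight by its period:
  t   CF        PV=CF/(1+0.0225)^t    t·PV
  1       906.25       886.3081       886.3081
  2       906.25       866.8050     1,733.6099
  3       906.25       847.7310     2,543.1930
  4       906.25       829.0768     3,316.3071
  5       906.25       810.8330     4,054.1652
  6       906.25       792.9907     4,757.9445
  7       906.25       775.5411     5,428.7875
  8       906.25       758.4754     6,067.8030
  9       906.25       741.7852     6,676.0669
  10   25,906.25    20,738.2156   207,382.1561
  Σ                 28,047.7619   242,846.3413
Price P = Σ PV = 28,047.7619.
Macaulay duration = Σ(t·PV) / P = 242,846.3413 / 28,047.7619 = 8.65831 half-year periods.
In years: 8.65831 / 2 = 4.32916 years.

4.329 years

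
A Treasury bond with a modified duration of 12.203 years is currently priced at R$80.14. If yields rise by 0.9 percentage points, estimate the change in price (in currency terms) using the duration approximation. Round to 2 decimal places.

-R$8.80

Duration approximation: ΔP/P ≈ -D_mod · Δy = -12.203 × (+0.009) = -0.109827.
ΔP ≈ 80.14 × (-0.109827) = -8.80153578.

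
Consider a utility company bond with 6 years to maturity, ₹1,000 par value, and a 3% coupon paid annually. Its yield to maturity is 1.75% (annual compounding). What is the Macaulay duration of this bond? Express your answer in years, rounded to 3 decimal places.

Periodic yield y = 0.0175. Discount each cash flow and weight by its year:
  t   CF        PV=CF/(1+0.0175)^t    t·PV
  1        30.00        29.4840        29.4840
  2        30.00        28.9769        57.9539
  3        30.00        28.4786        85.4357
  4        30.00        27.9888       111.9550
  5        30.00        27.5074       137.5369
  6     1,030.00       928.1768     5,569.0609
  Σ                  1,070.6125     5,991.4264
Price P = Σ PV = 1,070.6125.
Macaulay duration = Σ(t·PV) / P = 5,991.4264 / 1,070.6125 = 5.59626 years.

5.596 years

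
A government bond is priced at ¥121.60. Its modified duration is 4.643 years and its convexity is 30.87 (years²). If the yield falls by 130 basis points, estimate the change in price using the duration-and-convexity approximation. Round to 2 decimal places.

+¥7.66

Duration effect: -D_mod·Δy = -4.643 × (-0.013) = +0.060359
Convexity effect: ½·C·(Δy)² = 0.5 × 30.87 × (-0.013)² = +0.002608515
ΔP/P ≈ +0.060359 + 0.002608515 = +0.062967515
ΔP ≈ 121.60 × (+0.062967515) = +7.656849824.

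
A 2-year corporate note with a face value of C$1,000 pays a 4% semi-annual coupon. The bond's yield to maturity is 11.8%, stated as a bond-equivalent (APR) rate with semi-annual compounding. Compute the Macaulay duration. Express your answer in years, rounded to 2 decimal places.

Periodic yield y = 0.059. Discount each cash flow and weight by its period:
  t   CF        PV=CF/(1+0.059)^t    t·PV
  1        20.00        18.8857        18.8857
  2        20.00        17.8336        35.6671
  3        20.00        16.8400        50.5200
  4     1,020.00       810.9916     3,243.9662
  Σ                    864.5509     3,349.0391
Price P = Σ PV = 864.5509.
Macaulay duration = Σ(t·PV) / P = 3,349.0391 / 864.5509 = 3.87373 half-year periods.
In years: 3.87373 / 2 = 1.93687 years.

1.94 years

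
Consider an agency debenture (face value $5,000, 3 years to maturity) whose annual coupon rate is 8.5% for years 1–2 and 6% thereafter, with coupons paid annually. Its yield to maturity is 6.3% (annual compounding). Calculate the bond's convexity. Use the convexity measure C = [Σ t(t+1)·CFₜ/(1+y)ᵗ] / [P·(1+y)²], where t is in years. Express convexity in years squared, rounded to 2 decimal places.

9.55

With y = 0.063:
  t   CF        PV=CF/(1+0.063)^t    t·PV        t(t+1)·PV
  1       425.00       399.8119       399.8119         799.6237
  2       425.00       376.1165       752.2330       2,256.6991
  3     5,300.00     4,412.4122    13,237.2366      52,948.9463
  Σ                  5,188.3406    14,389.2815      56,005.2691
P = 5,188.3406.
Convexity = Σ t(t+1)·PV / [P·(1+y)²] = 56,005.2691 / (5,188.3406 × 1.129969) = 9.55287.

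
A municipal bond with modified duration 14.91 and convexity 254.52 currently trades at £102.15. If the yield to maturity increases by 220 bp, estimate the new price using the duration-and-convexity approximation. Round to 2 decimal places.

£74.93

Duration effect: -D_mod·Δy = -14.91 × (+0.022) = -0.328020
Convexity effect: ½·C·(Δy)² = 0.5 × 254.52 × (0.022)² = +0.06159384
ΔP/P ≈ -0.328020 + 0.06159384 = -0.26642616
New price ≈ 102.15 × (1 - 0.26642616) = 74.934567756.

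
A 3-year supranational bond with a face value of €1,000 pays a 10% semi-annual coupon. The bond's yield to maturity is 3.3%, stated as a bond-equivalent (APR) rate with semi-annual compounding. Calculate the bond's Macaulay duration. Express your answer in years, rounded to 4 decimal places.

2.6966 years

Periodic yield y = 0.0165. Discount each cash flow and weight by its period:
  t   CF        PV=CF/(1+0.0165)^t    t·PV
  1        50.00        49.1884        49.1884
  2        50.00        48.3900        96.7799
  3        50.00        47.6045       142.8134
  4        50.00        46.8318       187.3270
  5        50.00        46.0716       230.3579
  6     1,050.00       951.7985     5,710.7908
  Σ                  1,189.8846     6,417.2575
Price P = Σ PV = 1,189.8846.
Macaulay duration = Σ(t·PV) / P = 6,417.2575 / 1,189.8846 = 5.39318 half-year periods.
In years: 5.39318 / 2 = 2.69659 years.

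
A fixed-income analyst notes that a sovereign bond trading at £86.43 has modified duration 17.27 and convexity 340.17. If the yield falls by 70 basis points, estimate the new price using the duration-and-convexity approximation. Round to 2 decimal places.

£97.60

Duration effect: -D_mod·Δy = -17.27 × (-0.007) = +0.120890
Convexity effect: ½·C·(Δy)² = 0.5 × 340.17 × (-0.007)² = +0.008334165
ΔP/P ≈ +0.120890 + 0.008334165 = +0.129224165
New price ≈ 86.43 × (1 + 0.129224165) = 97.59884458095.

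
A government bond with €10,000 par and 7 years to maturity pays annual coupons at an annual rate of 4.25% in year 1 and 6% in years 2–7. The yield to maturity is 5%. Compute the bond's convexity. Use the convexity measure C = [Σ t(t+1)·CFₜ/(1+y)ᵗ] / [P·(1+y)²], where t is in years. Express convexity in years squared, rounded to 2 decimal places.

41.37

With y = 0.05:
  t   CF        PV=CF/(1+0.05)^t    t·PV        t(t+1)·PV
  1       425.00       404.7619       404.7619         809.5238
  2       600.00       544.2177     1,088.4354       3,265.3061
  3       600.00       518.3026     1,554.9077       6,219.6307
  4       600.00       493.6215     1,974.4859       9,872.4297
  5       600.00       470.1157     2,350.5785      14,103.4710
  6       600.00       447.7292     2,686.3754      18,804.6280
  7    10,600.00     7,533.2221    52,732.5547     421,860.4376
  Σ                 10,411.9707    62,792.0995     474,935.4269
P = 10,411.9707.
Convexity = Σ t(t+1)·PV / [P·(1+y)²] = 474,935.4269 / (10,411.9707 × 1.102500) = 41.37357.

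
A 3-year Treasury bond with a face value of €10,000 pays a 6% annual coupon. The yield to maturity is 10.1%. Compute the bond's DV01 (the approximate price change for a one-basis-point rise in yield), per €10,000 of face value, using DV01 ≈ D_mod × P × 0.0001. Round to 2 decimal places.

Periodic yield y = 0.101.
  t   CF        PV=CF/(1+0.101)^t    t·PV
  1       600.00       544.9591       544.9591
  2       600.00       494.9674       989.9348
  3    10,600.00     7,942.2565    23,826.7695
  Σ                  8,982.1830    25,361.6634
P = 8,982.1830; D_Mac = 2.82355 yrs; D_mod = 2.56453 yrs.
DV01 ≈ 2.56453 × 8,982.1830 × 0.0001 = 2.303512.

€2.30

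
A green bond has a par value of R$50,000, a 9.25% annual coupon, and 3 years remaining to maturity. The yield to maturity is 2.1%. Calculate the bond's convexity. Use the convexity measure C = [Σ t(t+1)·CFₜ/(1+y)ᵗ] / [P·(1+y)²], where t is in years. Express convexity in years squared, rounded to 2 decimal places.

10.37

With y = 0.021:
  t   CF        PV=CF/(1+0.021)^t    t·PV        t(t+1)·PV
  1     4,625.00     4,529.8727     4,529.8727       9,059.7453
  2     4,625.00     4,436.7019     8,873.4039      26,620.2116
  3    54,625.00    51,323.2587   153,969.7762     615,879.1047
  Σ                 60,289.8333   167,373.0527     651,559.0616
P = 60,289.8333.
Convexity = Σ t(t+1)·PV / [P·(1+y)²] = 651,559.0616 / (60,289.8333 × 1.042441) = 10.36712.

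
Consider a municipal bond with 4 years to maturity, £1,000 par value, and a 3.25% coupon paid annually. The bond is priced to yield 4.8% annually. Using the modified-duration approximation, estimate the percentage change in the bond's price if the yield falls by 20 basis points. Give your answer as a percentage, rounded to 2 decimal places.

Periodic yield y = 0.048. Modified duration first:
  t   CF        PV=CF/(1+0.048)^t    t·PV
  1        32.50        31.0115        31.0115
  2        32.50        29.5911        59.1822
  3        32.50        28.2358        84.7073
  4     1,032.50       855.9432     3,423.7727
  Σ                    944.7815     3,598.6736
P = 944.7815; D_Mac = 3.80900 yrs; D_mod = 3.80900/(1+0.048) = 3.63454 yrs.
ΔP/P ≈ -D_mod · Δy = -3.63454 × (-0.002) = +0.007269 = +0.7269%.

+0.73%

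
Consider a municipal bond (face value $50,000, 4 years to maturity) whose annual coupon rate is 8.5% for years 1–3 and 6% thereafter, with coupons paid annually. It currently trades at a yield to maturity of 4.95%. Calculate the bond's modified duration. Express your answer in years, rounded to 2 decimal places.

3.41 years

Periodic yield y = 0.0495. First find Macaulay duration:
  t   CF        PV=CF/(1+0.0495)^t    t·PV
  1     4,250.00     4,049.5474     4,049.5474
  2     4,250.00     3,858.5492     7,717.0984
  3     4,250.00     3,676.5595    11,029.6786
  4    53,000.00    43,686.3839   174,745.5356
  Σ                 55,271.0400   197,541.8600
P = 55,271.0400; Macaulay duration = 197,541.8600 / 55,271.0400 = 3.57406 years.
Modified duration = D_Mac / (1 + y) = 3.57406 / 1.0495 = 3.40549 years.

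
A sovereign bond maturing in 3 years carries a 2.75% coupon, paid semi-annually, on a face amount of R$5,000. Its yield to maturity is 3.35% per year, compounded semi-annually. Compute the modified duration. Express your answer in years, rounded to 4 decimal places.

Periodic yield y = 0.01675. First find Macaulay duration:
  t   CF        PV=CF/(1+0.01675)^t    t·PV
  1        68.75        67.6174        67.6174
  2        68.75        66.5035       133.0070
  3        68.75        65.4079       196.2237
  4        68.75        64.3304       257.3214
  5        68.75        63.2706       316.3529
  6     5,068.75     4,587.9195    27,527.5167
  Σ                  4,915.0492    28,498.0391
P = 4,915.0492; Macaulay duration = 28,498.0391 / 4,915.0492 = 5.79812 half-year periods = 2.89906 years.
Modified duration = D_Mac / (1 + y) = 2.89906 / 1.01675 = 2.85130 years.

2.8513 years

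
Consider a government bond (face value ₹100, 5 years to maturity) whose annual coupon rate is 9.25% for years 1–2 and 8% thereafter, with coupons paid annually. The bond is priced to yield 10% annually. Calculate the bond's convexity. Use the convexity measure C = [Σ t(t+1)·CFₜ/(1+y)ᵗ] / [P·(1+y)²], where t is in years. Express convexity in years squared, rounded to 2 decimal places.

19.71

With y = 0.1:
  t   CF        PV=CF/(1+0.1)^t    t·PV        t(t+1)·PV
  1         9.25         8.4091         8.4091          16.8182
  2         9.25         7.6446        15.2893          45.8678
  3         8.00         6.0105        18.0316          72.1262
  4         8.00         5.4641        21.8564         109.2822
  5       108.00        67.0595       335.2975       2,011.7851
  Σ                     94.5878       398.8838       2,255.8794
P = 94.5878.
Convexity = Σ t(t+1)·PV / [P·(1+y)²] = 2,255.8794 / (94.5878 × 1.210000) = 19.71039.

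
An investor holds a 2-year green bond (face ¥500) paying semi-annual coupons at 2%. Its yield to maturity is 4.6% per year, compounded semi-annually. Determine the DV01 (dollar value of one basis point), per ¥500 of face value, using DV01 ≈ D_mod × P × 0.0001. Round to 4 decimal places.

Periodic yield y = 0.023.
  t   CF        PV=CF/(1+0.023)^t    t·PV
  1         5.00         4.8876         4.8876
  2         5.00         4.7777         9.5554
  3         5.00         4.6703        14.0108
  4       505.00       461.0933     1,844.3733
  Σ                    475.4289     1,872.8272
P = 475.4289; D_Mac = 3.93924 half-year periods = 1.96962 yrs; D_mod = 1.92534 yrs.
DV01 ≈ 1.92534 × 475.4289 × 0.0001 = 0.091536.

¥0.0915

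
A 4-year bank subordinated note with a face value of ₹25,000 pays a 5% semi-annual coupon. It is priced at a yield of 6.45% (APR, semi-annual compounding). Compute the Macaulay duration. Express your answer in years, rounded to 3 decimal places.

3.664 years

Periodic yield y = 0.03225. Discount each cash flow and weight by its period:
  t   CF        PV=CF/(1+0.03225)^t    t·PV
  1       625.00       605.4735       605.4735
  2       625.00       586.5570     1,173.1140
  3       625.00       568.2315     1,704.6946
  4       625.00       550.4786     2,201.9145
  5       625.00       533.2803     2,666.4016
  6       625.00       516.6193     3,099.7161
  7       625.00       500.4789     3,503.3523
  8    25,625.00    19,878.5518   159,028.4144
  Σ                 23,739.6710   173,983.0810
Price P = Σ PV = 23,739.6710.
Macaulay duration = Σ(t·PV) / P = 173,983.0810 / 23,739.6710 = 7.32879 half-year periods.
In years: 7.32879 / 2 = 3.66440 years.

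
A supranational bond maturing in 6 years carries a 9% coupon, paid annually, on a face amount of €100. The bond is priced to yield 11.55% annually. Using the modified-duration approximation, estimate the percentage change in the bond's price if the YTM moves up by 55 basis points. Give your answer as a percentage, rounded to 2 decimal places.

-2.38%

Periodic yield y = 0.1155. Modified duration first:
  t   CF        PV=CF/(1+0.1155)^t    t·PV
  1         9.00         8.0681         8.0681
  2         9.00         7.2327        14.4655
  3         9.00         6.4839        19.4516
  4         9.00         5.8125        23.2501
  5         9.00         5.2107        26.0534
  6       109.00        56.5730       339.4379
  Σ                     89.3809       430.7266
P = 89.3809; D_Mac = 4.81900 yrs; D_mod = 4.81900/(1+0.1155) = 4.32004 yrs.
ΔP/P ≈ -D_mod · Δy = -4.32004 × (+0.0055) = -0.023760 = -2.3760%.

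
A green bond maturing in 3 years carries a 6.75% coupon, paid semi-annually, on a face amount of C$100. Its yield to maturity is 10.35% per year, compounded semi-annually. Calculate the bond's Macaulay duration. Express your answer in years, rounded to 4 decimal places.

Periodic yield y = 0.05175. Discount each cash flow and weight by its period:
  t   CF        PV=CF/(1+0.05175)^t    t·PV
  1        3.375         3.2089         3.2089
  2        3.375         3.0510         6.1021
  3        3.375         2.9009         8.7028
  4        3.375         2.7582        11.0327
  5        3.375         2.6225        13.1124
  6      103.375        76.3731       458.2386
  Σ                     90.9147       500.3975
Price P = Σ PV = 90.9147.
Macaulay duration = Σ(t·PV) / P = 500.3975 / 90.9147 = 5.50404 half-year periods.
In years: 5.50404 / 2 = 2.75202 years.

2.7520 years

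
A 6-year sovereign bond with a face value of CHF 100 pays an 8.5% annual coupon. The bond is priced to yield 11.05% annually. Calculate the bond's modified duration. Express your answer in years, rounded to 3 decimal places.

Periodic yield y = 0.1105. First find Macaulay duration:
  t   CF        PV=CF/(1+0.1105)^t    t·PV
  1         8.50         7.6542         7.6542
  2         8.50         6.8926        13.7852
  3         8.50         6.2067        18.6202
  4         8.50         5.5891        22.3565
  5         8.50         5.0330        25.1650
  6       108.50        57.8520       347.1120
  Σ                     89.2276       434.6931
P = 89.2276; Macaulay duration = 434.6931 / 89.2276 = 4.87173 years.
Modified duration = D_Mac / (1 + y) = 4.87173 / 1.1105 = 4.38697 years.

4.387 years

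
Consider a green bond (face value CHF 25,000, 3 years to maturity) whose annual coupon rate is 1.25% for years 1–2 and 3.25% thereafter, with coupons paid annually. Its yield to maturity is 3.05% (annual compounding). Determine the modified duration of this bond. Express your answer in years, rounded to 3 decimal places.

2.875 years

Periodic yield y = 0.0305. First find Macaulay duration:
  t   CF        PV=CF/(1+0.0305)^t    t·PV
  1       312.50       303.2508       303.2508
  2       312.50       294.2754       588.5509
  3    25,812.50    23,587.7263    70,763.1790
  Σ                 24,185.2526    71,654.9808
P = 24,185.2526; Macaulay duration = 71,654.9808 / 24,185.2526 = 2.96276 years.
Modified duration = D_Mac / (1 + y) = 2.96276 / 1.0305 = 2.87507 years.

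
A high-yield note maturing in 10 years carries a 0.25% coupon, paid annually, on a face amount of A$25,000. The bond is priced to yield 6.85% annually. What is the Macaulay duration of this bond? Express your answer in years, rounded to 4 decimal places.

Periodic yield y = 0.0685. Discount each cash flow and weight by its year:
  t   CF        PV=CF/(1+0.0685)^t    t·PV
  1        62.50        58.4932        58.4932
  2        62.50        54.7433       109.4866
  3        62.50        51.2338       153.7014
  4        62.50        47.9493       191.7970
  5        62.50        44.8753       224.3765
  6        62.50        41.9984       251.9905
  7        62.50        39.3060       275.1417
  8        62.50        36.7861       294.2888
  9        62.50        34.4278       309.8502
  10   25,062.50    12,920.4942   129,204.9419
  Σ                 13,330.3073   131,074.0678
Price P = Σ PV = 13,330.3073.
Macaulay duration = Σ(t·PV) / P = 131,074.0678 / 13,330.3073 = 9.83279 years.

9.8328 years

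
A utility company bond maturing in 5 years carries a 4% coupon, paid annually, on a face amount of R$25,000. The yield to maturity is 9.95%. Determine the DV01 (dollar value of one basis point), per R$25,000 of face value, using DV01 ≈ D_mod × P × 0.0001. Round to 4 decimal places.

Periodic yield y = 0.0995.
  t   CF        PV=CF/(1+0.0995)^t    t·PV
  1     1,000.00       909.5043       909.5043
  2     1,000.00       827.1981     1,654.3962
  3     1,000.00       752.3403     2,257.0208
  4     1,000.00       684.2567     2,737.0268
  5    26,000.00    16,180.6953    80,903.4765
  Σ                 19,353.9947    88,461.4246
P = 19,353.9947; D_Mac = 4.57071 yrs; D_mod = 4.15708 yrs.
DV01 ≈ 4.15708 × 19,353.9947 × 0.0001 = 8.045605.

R$8.0456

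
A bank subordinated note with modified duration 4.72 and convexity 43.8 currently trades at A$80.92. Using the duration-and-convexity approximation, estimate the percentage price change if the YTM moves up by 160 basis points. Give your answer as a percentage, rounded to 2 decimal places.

Duration effect: -D_mod·Δy = -4.72 × (+0.016) = -0.075520
Convexity effect: ½·C·(Δy)² = 0.5 × 43.8 × (0.016)² = +0.0056064
ΔP/P ≈ -0.075520 + 0.0056064 = -0.0699136
= -6.99136%.

-6.99%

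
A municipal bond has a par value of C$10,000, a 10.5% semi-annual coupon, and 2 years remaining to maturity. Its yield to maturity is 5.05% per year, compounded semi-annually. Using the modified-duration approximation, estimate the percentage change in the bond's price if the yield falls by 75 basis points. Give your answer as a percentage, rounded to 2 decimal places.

+1.36%

Periodic yield y = 0.02525. Modified duration first:
  t   CF        PV=CF/(1+0.02525)^t    t·PV
  1       525.00       512.0702       512.0702
  2       525.00       499.4589       998.9178
  3       525.00       487.1581     1,461.4744
  4    10,525.00     9,525.8336    38,103.3346
  Σ                 11,024.5209    41,075.7970
P = 11,024.5209; D_Mac = 3.72586 half-year periods = 1.86293 yrs; D_mod = 1.86293/(1+0.02525) = 1.81705 yrs.
ΔP/P ≈ -D_mod · Δy = -1.81705 × (-0.0075) = +0.013628 = +1.3628%.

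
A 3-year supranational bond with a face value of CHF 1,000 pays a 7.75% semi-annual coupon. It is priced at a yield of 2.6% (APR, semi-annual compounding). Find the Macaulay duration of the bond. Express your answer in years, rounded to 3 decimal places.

Periodic yield y = 0.013. Discount each cash flow and weight by its period:
  t   CF        PV=CF/(1+0.013)^t    t·PV
  1        38.75        38.2527        38.2527
  2        38.75        37.7618        75.5236
  3        38.75        37.2772       111.8316
  4        38.75        36.7988       147.1953
  5        38.75        36.3266       181.6329
  6     1,038.75       961.2899     5,767.7392
  Σ                  1,147.7070     6,322.1753
Price P = Σ PV = 1,147.7070.
Macaulay duration = Σ(t·PV) / P = 6,322.1753 / 1,147.7070 = 5.50853 half-year periods.
In years: 5.50853 / 2 = 2.75426 years.

2.754 years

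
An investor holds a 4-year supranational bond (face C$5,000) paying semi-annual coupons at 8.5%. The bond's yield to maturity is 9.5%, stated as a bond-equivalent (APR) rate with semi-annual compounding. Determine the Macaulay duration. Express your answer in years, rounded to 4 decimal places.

Periodic yield y = 0.0475. Discount each cash flow and weight by its period:
  t   CF        PV=CF/(1+0.0475)^t    t·PV
  1       212.50       202.8640       202.8640
  2       212.50       193.6649       387.3298
  3       212.50       184.8829       554.6488
  4       212.50       176.4992       705.9969
  5       212.50       168.4957       842.4784
  6       212.50       160.8551       965.1304
  7       212.50       153.5609     1,074.9265
  8     5,212.50     3,595.9514    28,767.6113
  Σ                  4,836.7741    33,500.9860
Price P = Σ PV = 4,836.7741.
Macaulay duration = Σ(t·PV) / P = 33,500.9860 / 4,836.7741 = 6.92631 half-year periods.
In years: 6.92631 / 2 = 3.46315 years.

3.4632 years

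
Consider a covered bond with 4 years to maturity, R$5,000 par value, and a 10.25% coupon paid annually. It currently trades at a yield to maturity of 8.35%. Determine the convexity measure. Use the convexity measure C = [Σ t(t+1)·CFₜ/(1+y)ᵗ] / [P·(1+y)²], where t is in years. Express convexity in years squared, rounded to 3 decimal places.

With y = 0.0835:
  t   CF        PV=CF/(1+0.0835)^t    t·PV        t(t+1)·PV
  1       512.50       473.0042       473.0042         946.0083
  2       512.50       436.5521       873.1041       2,619.3123
  3       512.50       402.9091     1,208.7274       4,834.9097
  4     5,512.50     3,999.7509    15,999.0034      79,995.0171
  Σ                  5,312.2162    18,553.8391      88,395.2475
P = 5,312.2162.
Convexity = Σ t(t+1)·PV / [P·(1+y)²] = 88,395.2475 / (5,312.2162 × 1.173972) = 14.17410.

14.174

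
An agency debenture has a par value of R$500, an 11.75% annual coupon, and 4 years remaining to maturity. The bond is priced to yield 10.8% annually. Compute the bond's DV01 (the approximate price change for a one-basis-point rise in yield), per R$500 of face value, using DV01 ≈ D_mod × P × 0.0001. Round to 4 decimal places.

Periodic yield y = 0.108.
  t   CF        PV=CF/(1+0.108)^t    t·PV
  1        58.75        53.0235        53.0235
  2        58.75        47.8551        95.7102
  3        58.75        43.1905       129.5716
  4       558.75       370.7307     1,482.9226
  Σ                    514.7998     1,761.2279
P = 514.7998; D_Mac = 3.42119 yrs; D_mod = 3.08772 yrs.
DV01 ≈ 3.08772 × 514.7998 × 0.0001 = 0.158956.

R$0.1590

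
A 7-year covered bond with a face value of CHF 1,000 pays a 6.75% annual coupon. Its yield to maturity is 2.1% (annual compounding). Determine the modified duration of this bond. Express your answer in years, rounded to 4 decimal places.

Periodic yield y = 0.021. First find Macaulay duration:
  t   CF        PV=CF/(1+0.021)^t    t·PV
  1        67.50        66.1117        66.1117
  2        67.50        64.7519       129.5037
  3        67.50        63.4200       190.2601
  4        67.50        62.1156       248.4625
  5        67.50        60.8380       304.1901
  6        67.50        59.5867       357.5202
  7     1,067.50       922.9702     6,460.7915
  Σ                  1,299.7941     7,756.8398
P = 1,299.7941; Macaulay duration = 7,756.8398 / 1,299.7941 = 5.96774 years.
Modified duration = D_Mac / (1 + y) = 5.96774 / 1.021 = 5.84500 years.

5.8450 years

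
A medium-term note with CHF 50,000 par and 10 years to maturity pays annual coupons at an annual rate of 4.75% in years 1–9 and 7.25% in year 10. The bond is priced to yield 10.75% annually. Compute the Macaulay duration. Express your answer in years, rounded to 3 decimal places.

7.690 years

Periodic yield y = 0.1075. Discount each cash flow and weight by its year:
  t   CF        PV=CF/(1+0.1075)^t    t·PV
  1     2,375.00     2,144.4695     2,144.4695
  2     2,375.00     1,936.3156     3,872.6312
  3     2,375.00     1,748.3662     5,245.0987
  4     2,375.00     1,578.6603     6,314.6410
  5     2,375.00     1,425.4269     7,127.1343
  6     2,375.00     1,287.0671     7,722.4029
  7     2,375.00     1,162.1374     8,134.9616
  8     2,375.00     1,049.3340     8,394.6718
  9     2,375.00       947.4799     8,527.3190
  10   53,625.00    19,316.5675   193,165.6751
  Σ                 32,595.8244   250,649.0052
Price P = Σ PV = 32,595.8244.
Macaulay duration = Σ(t·PV) / P = 250,649.0052 / 32,595.8244 = 7.68960 years.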